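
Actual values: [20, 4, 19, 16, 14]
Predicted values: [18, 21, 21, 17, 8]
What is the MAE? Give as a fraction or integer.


MAE = (1/5) * (|20-18|=2 + |4-21|=17 + |19-21|=2 + |16-17|=1 + |14-8|=6). Sum = 28. MAE = 28/5.

28/5


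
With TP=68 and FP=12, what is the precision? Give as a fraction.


Precision = TP / (TP + FP) = 68 / 80 = 17/20.

17/20


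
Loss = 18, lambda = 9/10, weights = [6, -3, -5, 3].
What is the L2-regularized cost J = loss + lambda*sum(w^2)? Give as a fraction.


L2 sq norm = sum(w^2) = 79. J = 18 + 9/10 * 79 = 891/10.

891/10


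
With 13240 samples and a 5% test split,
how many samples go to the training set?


Test set = 13240 * 5% = 662. Training set = 13240 - 662 = 12578.

12578


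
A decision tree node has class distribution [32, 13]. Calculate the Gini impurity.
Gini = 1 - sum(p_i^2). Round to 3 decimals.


Total = 45. Proportions: 32/45, 13/45. sum(p_i^2) = 0.5891. Gini = 1 - 0.5891 = 0.4109, which rounds to 0.411.

0.411


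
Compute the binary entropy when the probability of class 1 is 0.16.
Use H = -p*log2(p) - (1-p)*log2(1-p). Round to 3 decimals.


H = -0.16*log2(0.16) - 0.84*log2(0.84) = 0.634.

0.634


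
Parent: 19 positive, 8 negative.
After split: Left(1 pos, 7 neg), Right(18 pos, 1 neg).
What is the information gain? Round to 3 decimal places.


H(parent) = 0.8767. H(left) = 0.5436, H(right) = 0.2975. Weighted = (8/27)*0.5436 + (19/27)*0.2975 = 0.3704. IG = 0.8767 - 0.3704 = 0.5063, which rounds to 0.506.

0.506


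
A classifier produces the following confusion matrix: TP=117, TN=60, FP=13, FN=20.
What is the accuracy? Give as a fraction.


Accuracy = (TP + TN) / (TP + TN + FP + FN) = (117 + 60) / 210 = 59/70.

59/70


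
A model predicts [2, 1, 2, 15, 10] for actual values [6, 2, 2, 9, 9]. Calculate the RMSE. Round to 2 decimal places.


MSE = 10.8000. RMSE = sqrt(10.8000) = 3.29.

3.29


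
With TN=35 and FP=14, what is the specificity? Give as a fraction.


Specificity = TN / (TN + FP) = 35 / 49 = 5/7.

5/7


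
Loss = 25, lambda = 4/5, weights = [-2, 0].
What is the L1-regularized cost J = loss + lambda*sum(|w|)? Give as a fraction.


L1 norm = sum(|w|) = 2. J = 25 + 4/5 * 2 = 133/5.

133/5


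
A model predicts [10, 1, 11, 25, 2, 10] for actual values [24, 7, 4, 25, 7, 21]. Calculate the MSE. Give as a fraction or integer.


MSE = (1/6) * ((24-10)^2=196 + (7-1)^2=36 + (4-11)^2=49 + (25-25)^2=0 + (7-2)^2=25 + (21-10)^2=121). Sum = 427. MSE = 427/6.

427/6


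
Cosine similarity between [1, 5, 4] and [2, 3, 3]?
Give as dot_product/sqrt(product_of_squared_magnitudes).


dot = 29. |a|^2 = 42, |b|^2 = 22. cos = 29/sqrt(924).

29/sqrt(924)


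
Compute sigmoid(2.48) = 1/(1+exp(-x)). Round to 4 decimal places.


sigma(2.48) = 1/(1+e^(-2.48)) = 1/(1+0.083743) = 1/1.083743 = 0.9227.

0.9227


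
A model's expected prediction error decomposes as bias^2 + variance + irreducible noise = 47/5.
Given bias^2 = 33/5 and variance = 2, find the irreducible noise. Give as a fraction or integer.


Total error = bias^2 + variance + irreducible noise. So irreducible noise = 47/5 - 33/5 - 2 = 4/5.

4/5


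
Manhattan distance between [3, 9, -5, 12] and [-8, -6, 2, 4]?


d = sum of absolute differences: |3--8|=11 + |9--6|=15 + |-5-2|=7 + |12-4|=8 = 41.

41


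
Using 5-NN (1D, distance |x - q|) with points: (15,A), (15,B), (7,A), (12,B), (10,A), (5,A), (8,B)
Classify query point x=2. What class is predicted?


Distances: |15-2|=13, |15-2|=13, |7-2|=5, |12-2|=10, |10-2|=8, |5-2|=3, |8-2|=6. 5 nearest: (5,A), (7,A), (8,B), (10,A), (12,B). Counts: {'A': 3, 'B': 2}. Majority class: A.

A


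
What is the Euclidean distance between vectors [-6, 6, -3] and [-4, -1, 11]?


d = sqrt(sum of squared differences). (-6--4)^2=4, (6--1)^2=49, (-3-11)^2=196. Sum = 249.

sqrt(249)


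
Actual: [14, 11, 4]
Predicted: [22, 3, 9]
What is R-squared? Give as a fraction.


Mean(y) = 29/3. SS_res = 153. SS_tot = 158/3. R^2 = 1 - 153/(158/3) = -301/158.

-301/158


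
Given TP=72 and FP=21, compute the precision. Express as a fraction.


Precision = TP / (TP + FP) = 72 / 93 = 24/31.

24/31


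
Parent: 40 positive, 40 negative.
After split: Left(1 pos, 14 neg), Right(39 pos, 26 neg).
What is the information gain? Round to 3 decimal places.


H(parent) = 1.0000. H(left) = 0.3534, H(right) = 0.9710. Weighted = (15/80)*0.3534 + (65/80)*0.9710 = 0.8552. IG = 1.0000 - 0.8552 = 0.1448, which rounds to 0.145.

0.145


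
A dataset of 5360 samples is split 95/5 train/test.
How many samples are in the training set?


Test set = 5360 * 5% = 268. Training set = 5360 - 268 = 5092.

5092


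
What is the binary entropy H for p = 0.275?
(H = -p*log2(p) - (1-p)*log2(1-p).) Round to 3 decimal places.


H = -0.275*log2(0.275) - 0.725*log2(0.725) = 0.849.

0.849


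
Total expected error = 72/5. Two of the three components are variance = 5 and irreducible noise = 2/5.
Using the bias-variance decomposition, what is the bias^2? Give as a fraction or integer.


Total error = bias^2 + variance + irreducible noise. So bias^2 = 72/5 - 5 - 2/5 = 9.

9


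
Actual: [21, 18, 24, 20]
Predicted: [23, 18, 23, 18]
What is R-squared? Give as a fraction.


Mean(y) = 83/4. SS_res = 9. SS_tot = 75/4. R^2 = 1 - 9/(75/4) = 13/25.

13/25


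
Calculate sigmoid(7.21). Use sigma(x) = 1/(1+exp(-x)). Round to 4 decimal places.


sigma(7.21) = 1/(1+e^(-7.21)) = 1/(1+0.000739) = 1/1.000739 = 0.9993.

0.9993


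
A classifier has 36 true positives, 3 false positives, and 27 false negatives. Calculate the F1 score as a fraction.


Precision = 36/39 = 12/13. Recall = 36/63 = 4/7. F1 = 2*P*R/(P+R) = 12/17.

12/17


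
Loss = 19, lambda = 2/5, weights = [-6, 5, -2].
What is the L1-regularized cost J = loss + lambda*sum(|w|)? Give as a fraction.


L1 norm = sum(|w|) = 13. J = 19 + 2/5 * 13 = 121/5.

121/5


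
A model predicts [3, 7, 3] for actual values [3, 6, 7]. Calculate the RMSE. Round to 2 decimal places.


MSE = 5.6667. RMSE = sqrt(5.6667) = 2.38.

2.38


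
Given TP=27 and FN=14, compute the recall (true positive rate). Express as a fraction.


Recall = TP / (TP + FN) = 27 / 41 = 27/41.

27/41


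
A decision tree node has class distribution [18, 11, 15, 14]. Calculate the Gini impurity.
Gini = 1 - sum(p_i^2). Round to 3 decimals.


Total = 58. Proportions: 18/58, 11/58, 15/58, 14/58. sum(p_i^2) = 0.2574. Gini = 1 - 0.2574 = 0.7426, which rounds to 0.743.

0.743


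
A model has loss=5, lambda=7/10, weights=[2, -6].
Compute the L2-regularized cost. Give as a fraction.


L2 sq norm = sum(w^2) = 40. J = 5 + 7/10 * 40 = 33.

33


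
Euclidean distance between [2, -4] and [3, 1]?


d = sqrt(sum of squared differences). (2-3)^2=1, (-4-1)^2=25. Sum = 26.

sqrt(26)


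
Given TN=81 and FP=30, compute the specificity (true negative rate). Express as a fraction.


Specificity = TN / (TN + FP) = 81 / 111 = 27/37.

27/37


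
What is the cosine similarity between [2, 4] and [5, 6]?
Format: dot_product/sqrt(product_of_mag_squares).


dot = 34. |a|^2 = 20, |b|^2 = 61. cos = 34/sqrt(1220).

34/sqrt(1220)


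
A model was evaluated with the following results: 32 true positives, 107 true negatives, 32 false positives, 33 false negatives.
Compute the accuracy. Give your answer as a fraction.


Accuracy = (TP + TN) / (TP + TN + FP + FN) = (32 + 107) / 204 = 139/204.

139/204


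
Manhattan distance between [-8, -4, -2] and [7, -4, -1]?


d = sum of absolute differences: |-8-7|=15 + |-4--4|=0 + |-2--1|=1 = 16.

16


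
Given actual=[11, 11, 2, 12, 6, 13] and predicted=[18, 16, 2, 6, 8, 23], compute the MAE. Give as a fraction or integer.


MAE = (1/6) * (|11-18|=7 + |11-16|=5 + |2-2|=0 + |12-6|=6 + |6-8|=2 + |13-23|=10). Sum = 30. MAE = 5.

5


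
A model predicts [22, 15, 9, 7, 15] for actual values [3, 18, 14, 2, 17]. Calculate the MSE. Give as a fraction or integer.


MSE = (1/5) * ((3-22)^2=361 + (18-15)^2=9 + (14-9)^2=25 + (2-7)^2=25 + (17-15)^2=4). Sum = 424. MSE = 424/5.

424/5


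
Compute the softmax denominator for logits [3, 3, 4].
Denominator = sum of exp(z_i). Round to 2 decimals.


Denom = e^3=20.0855 + e^3=20.0855 + e^4=54.5982. Sum = 94.7692, which rounds to 94.77.

94.77


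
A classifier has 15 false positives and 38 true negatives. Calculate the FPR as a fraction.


FPR = FP / (FP + TN) = 15 / 53 = 15/53.

15/53


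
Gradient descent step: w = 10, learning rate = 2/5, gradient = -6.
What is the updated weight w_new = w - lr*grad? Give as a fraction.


w_new = 10 - 2/5 * -6 = 10 - -12/5 = 62/5.

62/5


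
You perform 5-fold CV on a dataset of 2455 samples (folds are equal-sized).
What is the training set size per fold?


Each validation fold has 2455/5 = 491 samples. Training set = 2455 - 491 = 1964.

1964


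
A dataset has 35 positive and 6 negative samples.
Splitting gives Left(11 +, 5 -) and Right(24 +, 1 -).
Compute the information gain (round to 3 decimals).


H(parent) = 0.6006. H(left) = 0.8960, H(right) = 0.2423. Weighted = (16/41)*0.8960 + (25/41)*0.2423 = 0.4974. IG = 0.6006 - 0.4974 = 0.1032, which rounds to 0.103.

0.103


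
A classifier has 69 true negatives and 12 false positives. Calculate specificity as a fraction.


Specificity = TN / (TN + FP) = 69 / 81 = 23/27.

23/27


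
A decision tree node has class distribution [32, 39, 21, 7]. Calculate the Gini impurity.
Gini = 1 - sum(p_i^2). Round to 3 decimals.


Total = 99. Proportions: 32/99, 39/99, 21/99, 7/99. sum(p_i^2) = 0.3097. Gini = 1 - 0.3097 = 0.6903, which rounds to 0.690.

0.690


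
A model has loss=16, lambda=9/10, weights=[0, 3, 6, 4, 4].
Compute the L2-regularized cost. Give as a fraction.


L2 sq norm = sum(w^2) = 77. J = 16 + 9/10 * 77 = 853/10.

853/10


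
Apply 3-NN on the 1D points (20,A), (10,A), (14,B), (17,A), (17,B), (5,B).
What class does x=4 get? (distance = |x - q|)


Distances: |20-4|=16, |10-4|=6, |14-4|=10, |17-4|=13, |17-4|=13, |5-4|=1. 3 nearest: (5,B), (10,A), (14,B). Counts: {'B': 2, 'A': 1}. Majority class: B.

B


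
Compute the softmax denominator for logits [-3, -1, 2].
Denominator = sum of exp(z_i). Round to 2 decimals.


Denom = e^-3=0.0498 + e^-1=0.3679 + e^2=7.3891. Sum = 7.8068, which rounds to 7.81.

7.81


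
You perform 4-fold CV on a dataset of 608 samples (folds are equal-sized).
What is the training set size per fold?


Each validation fold has 608/4 = 152 samples. Training set = 608 - 152 = 456.

456


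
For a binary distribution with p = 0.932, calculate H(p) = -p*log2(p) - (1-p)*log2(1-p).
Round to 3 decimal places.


H = -0.932*log2(0.932) - 0.068*log2(0.068) = 0.358.

0.358


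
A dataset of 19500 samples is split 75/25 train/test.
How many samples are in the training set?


Test set = 19500 * 25% = 4875. Training set = 19500 - 4875 = 14625.

14625


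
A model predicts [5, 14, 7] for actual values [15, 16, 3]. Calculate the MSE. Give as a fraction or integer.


MSE = (1/3) * ((15-5)^2=100 + (16-14)^2=4 + (3-7)^2=16). Sum = 120. MSE = 40.

40


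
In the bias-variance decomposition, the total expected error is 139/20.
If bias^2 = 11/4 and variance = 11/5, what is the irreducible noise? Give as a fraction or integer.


Total error = bias^2 + variance + irreducible noise. So irreducible noise = 139/20 - 11/4 - 11/5 = 2.

2


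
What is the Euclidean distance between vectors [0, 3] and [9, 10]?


d = sqrt(sum of squared differences). (0-9)^2=81, (3-10)^2=49. Sum = 130.

sqrt(130)


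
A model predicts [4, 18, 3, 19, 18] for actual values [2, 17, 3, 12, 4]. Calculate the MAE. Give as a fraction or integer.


MAE = (1/5) * (|2-4|=2 + |17-18|=1 + |3-3|=0 + |12-19|=7 + |4-18|=14). Sum = 24. MAE = 24/5.

24/5


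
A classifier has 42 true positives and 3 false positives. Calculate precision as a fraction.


Precision = TP / (TP + FP) = 42 / 45 = 14/15.

14/15


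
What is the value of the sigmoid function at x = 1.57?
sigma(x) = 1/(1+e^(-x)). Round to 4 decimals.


sigma(1.57) = 1/(1+e^(-1.57)) = 1/(1+0.208045) = 1/1.208045 = 0.8278.

0.8278


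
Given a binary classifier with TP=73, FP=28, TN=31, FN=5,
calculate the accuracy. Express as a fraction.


Accuracy = (TP + TN) / (TP + TN + FP + FN) = (73 + 31) / 137 = 104/137.

104/137


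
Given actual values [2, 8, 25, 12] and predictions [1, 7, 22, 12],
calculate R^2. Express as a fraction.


Mean(y) = 47/4. SS_res = 11. SS_tot = 1139/4. R^2 = 1 - 11/(1139/4) = 1095/1139.

1095/1139


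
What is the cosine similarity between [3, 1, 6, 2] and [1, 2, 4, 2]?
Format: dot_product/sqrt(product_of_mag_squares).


dot = 33. |a|^2 = 50, |b|^2 = 25. cos = 33/sqrt(1250).

33/sqrt(1250)


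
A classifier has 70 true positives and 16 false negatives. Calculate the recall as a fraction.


Recall = TP / (TP + FN) = 70 / 86 = 35/43.

35/43


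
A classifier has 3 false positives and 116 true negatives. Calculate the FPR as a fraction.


FPR = FP / (FP + TN) = 3 / 119 = 3/119.

3/119


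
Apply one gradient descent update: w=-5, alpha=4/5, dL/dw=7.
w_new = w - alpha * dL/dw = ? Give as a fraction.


w_new = -5 - 4/5 * 7 = -5 - 28/5 = -53/5.

-53/5


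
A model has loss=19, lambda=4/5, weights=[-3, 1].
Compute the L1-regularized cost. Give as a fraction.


L1 norm = sum(|w|) = 4. J = 19 + 4/5 * 4 = 111/5.

111/5


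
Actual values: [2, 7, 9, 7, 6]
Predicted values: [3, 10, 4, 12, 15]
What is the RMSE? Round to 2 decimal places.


MSE = 28.2000. RMSE = sqrt(28.2000) = 5.31.

5.31


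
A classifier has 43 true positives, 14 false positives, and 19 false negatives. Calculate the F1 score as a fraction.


Precision = 43/57 = 43/57. Recall = 43/62 = 43/62. F1 = 2*P*R/(P+R) = 86/119.

86/119


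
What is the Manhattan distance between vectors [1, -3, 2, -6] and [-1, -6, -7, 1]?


d = sum of absolute differences: |1--1|=2 + |-3--6|=3 + |2--7|=9 + |-6-1|=7 = 21.

21


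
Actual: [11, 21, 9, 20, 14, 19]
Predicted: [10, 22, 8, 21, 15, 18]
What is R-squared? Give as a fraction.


Mean(y) = 47/3. SS_res = 6. SS_tot = 382/3. R^2 = 1 - 6/(382/3) = 182/191.

182/191


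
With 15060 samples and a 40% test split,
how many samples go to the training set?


Test set = 15060 * 40% = 6024. Training set = 15060 - 6024 = 9036.

9036


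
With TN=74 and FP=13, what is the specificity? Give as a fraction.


Specificity = TN / (TN + FP) = 74 / 87 = 74/87.

74/87


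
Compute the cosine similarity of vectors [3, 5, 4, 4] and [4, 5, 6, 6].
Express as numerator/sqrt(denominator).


dot = 85. |a|^2 = 66, |b|^2 = 113. cos = 85/sqrt(7458).

85/sqrt(7458)


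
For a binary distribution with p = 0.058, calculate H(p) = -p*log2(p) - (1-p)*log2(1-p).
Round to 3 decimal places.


H = -0.058*log2(0.058) - 0.942*log2(0.942) = 0.319.

0.319


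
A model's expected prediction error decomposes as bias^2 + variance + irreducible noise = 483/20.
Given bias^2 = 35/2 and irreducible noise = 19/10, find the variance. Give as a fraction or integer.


Total error = bias^2 + variance + irreducible noise. So variance = 483/20 - 35/2 - 19/10 = 19/4.

19/4


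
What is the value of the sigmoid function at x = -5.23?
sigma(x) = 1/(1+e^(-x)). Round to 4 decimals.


sigma(-5.23) = 1/(1+e^(5.23)) = 1/(1+186.792804) = 1/187.792804 = 0.0053.

0.0053


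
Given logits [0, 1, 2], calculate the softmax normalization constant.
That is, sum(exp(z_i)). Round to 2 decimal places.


Denom = e^0=1.0000 + e^1=2.7183 + e^2=7.3891. Sum = 11.1074, which rounds to 11.11.

11.11


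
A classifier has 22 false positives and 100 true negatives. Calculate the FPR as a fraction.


FPR = FP / (FP + TN) = 22 / 122 = 11/61.

11/61


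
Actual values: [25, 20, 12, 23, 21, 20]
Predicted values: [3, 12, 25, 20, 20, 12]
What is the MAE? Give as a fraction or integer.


MAE = (1/6) * (|25-3|=22 + |20-12|=8 + |12-25|=13 + |23-20|=3 + |21-20|=1 + |20-12|=8). Sum = 55. MAE = 55/6.

55/6


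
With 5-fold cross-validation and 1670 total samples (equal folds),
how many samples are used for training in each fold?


Each validation fold has 1670/5 = 334 samples. Training set = 1670 - 334 = 1336.

1336


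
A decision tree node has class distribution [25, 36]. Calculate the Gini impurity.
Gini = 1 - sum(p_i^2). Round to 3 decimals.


Total = 61. Proportions: 25/61, 36/61. sum(p_i^2) = 0.5163. Gini = 1 - 0.5163 = 0.4837, which rounds to 0.484.

0.484


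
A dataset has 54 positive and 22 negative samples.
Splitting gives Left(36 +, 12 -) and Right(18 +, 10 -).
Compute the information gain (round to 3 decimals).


H(parent) = 0.8680. H(left) = 0.8113, H(right) = 0.9403. Weighted = (48/76)*0.8113 + (28/76)*0.9403 = 0.8588. IG = 0.8680 - 0.8588 = 0.0092, which rounds to 0.009.

0.009


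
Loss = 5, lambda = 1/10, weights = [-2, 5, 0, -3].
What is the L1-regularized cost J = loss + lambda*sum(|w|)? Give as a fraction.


L1 norm = sum(|w|) = 10. J = 5 + 1/10 * 10 = 6.

6


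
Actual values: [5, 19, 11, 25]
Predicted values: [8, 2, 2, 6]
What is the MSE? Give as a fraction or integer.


MSE = (1/4) * ((5-8)^2=9 + (19-2)^2=289 + (11-2)^2=81 + (25-6)^2=361). Sum = 740. MSE = 185.

185


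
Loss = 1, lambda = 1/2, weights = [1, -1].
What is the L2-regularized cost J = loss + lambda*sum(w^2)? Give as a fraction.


L2 sq norm = sum(w^2) = 2. J = 1 + 1/2 * 2 = 2.

2


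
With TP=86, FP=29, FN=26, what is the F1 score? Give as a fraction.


Precision = 86/115 = 86/115. Recall = 86/112 = 43/56. F1 = 2*P*R/(P+R) = 172/227.

172/227


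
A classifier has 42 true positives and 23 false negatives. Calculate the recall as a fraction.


Recall = TP / (TP + FN) = 42 / 65 = 42/65.

42/65


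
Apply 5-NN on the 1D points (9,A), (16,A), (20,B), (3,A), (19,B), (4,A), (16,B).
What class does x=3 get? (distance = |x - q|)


Distances: |9-3|=6, |16-3|=13, |20-3|=17, |3-3|=0, |19-3|=16, |4-3|=1, |16-3|=13. 5 nearest: (3,A), (4,A), (9,A), (16,A), (16,B). Counts: {'A': 4, 'B': 1}. Majority class: A.

A


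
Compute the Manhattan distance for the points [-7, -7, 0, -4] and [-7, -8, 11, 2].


d = sum of absolute differences: |-7--7|=0 + |-7--8|=1 + |0-11|=11 + |-4-2|=6 = 18.

18


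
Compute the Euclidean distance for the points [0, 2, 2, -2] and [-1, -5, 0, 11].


d = sqrt(sum of squared differences). (0--1)^2=1, (2--5)^2=49, (2-0)^2=4, (-2-11)^2=169. Sum = 223.

sqrt(223)


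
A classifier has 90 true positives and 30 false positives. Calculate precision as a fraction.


Precision = TP / (TP + FP) = 90 / 120 = 3/4.

3/4


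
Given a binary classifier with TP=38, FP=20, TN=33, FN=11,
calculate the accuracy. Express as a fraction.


Accuracy = (TP + TN) / (TP + TN + FP + FN) = (38 + 33) / 102 = 71/102.

71/102


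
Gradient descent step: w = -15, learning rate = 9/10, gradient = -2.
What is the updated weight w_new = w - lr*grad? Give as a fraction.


w_new = -15 - 9/10 * -2 = -15 - -9/5 = -66/5.

-66/5


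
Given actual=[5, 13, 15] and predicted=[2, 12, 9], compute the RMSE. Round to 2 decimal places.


MSE = 15.3333. RMSE = sqrt(15.3333) = 3.92.

3.92


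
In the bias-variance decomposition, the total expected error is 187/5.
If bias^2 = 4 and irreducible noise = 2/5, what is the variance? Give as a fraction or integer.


Total error = bias^2 + variance + irreducible noise. So variance = 187/5 - 4 - 2/5 = 33.

33


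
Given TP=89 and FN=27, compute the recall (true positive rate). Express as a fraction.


Recall = TP / (TP + FN) = 89 / 116 = 89/116.

89/116


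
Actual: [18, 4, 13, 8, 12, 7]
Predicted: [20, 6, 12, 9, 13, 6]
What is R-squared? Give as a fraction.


Mean(y) = 31/3. SS_res = 12. SS_tot = 376/3. R^2 = 1 - 12/(376/3) = 85/94.

85/94


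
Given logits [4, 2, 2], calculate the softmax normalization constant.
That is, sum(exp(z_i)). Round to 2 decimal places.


Denom = e^4=54.5982 + e^2=7.3891 + e^2=7.3891. Sum = 69.3764, which rounds to 69.38.

69.38


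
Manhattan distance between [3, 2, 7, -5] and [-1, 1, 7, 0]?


d = sum of absolute differences: |3--1|=4 + |2-1|=1 + |7-7|=0 + |-5-0|=5 = 10.

10


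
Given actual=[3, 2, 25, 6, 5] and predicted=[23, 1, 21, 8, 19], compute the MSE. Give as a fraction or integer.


MSE = (1/5) * ((3-23)^2=400 + (2-1)^2=1 + (25-21)^2=16 + (6-8)^2=4 + (5-19)^2=196). Sum = 617. MSE = 617/5.

617/5


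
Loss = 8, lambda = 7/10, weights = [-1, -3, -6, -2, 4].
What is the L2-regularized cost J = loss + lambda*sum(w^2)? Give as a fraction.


L2 sq norm = sum(w^2) = 66. J = 8 + 7/10 * 66 = 271/5.

271/5


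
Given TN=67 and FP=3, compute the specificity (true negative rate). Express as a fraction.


Specificity = TN / (TN + FP) = 67 / 70 = 67/70.

67/70


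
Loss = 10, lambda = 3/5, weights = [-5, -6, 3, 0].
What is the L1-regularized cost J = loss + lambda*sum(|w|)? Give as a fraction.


L1 norm = sum(|w|) = 14. J = 10 + 3/5 * 14 = 92/5.

92/5


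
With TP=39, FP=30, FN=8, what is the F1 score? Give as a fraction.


Precision = 39/69 = 13/23. Recall = 39/47 = 39/47. F1 = 2*P*R/(P+R) = 39/58.

39/58


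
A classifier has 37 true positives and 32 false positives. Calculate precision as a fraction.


Precision = TP / (TP + FP) = 37 / 69 = 37/69.

37/69


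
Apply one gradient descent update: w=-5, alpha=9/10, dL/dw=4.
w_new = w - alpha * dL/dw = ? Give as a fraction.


w_new = -5 - 9/10 * 4 = -5 - 18/5 = -43/5.

-43/5


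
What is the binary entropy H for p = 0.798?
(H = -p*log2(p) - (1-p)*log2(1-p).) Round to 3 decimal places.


H = -0.798*log2(0.798) - 0.202*log2(0.202) = 0.726.

0.726


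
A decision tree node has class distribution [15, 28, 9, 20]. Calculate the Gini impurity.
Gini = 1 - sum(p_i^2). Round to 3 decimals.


Total = 72. Proportions: 15/72, 28/72, 9/72, 20/72. sum(p_i^2) = 0.2874. Gini = 1 - 0.2874 = 0.7126, which rounds to 0.713.

0.713


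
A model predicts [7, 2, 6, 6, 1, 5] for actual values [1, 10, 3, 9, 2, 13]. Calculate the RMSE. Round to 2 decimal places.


MSE = 30.5000. RMSE = sqrt(30.5000) = 5.52.

5.52


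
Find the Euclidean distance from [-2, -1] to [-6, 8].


d = sqrt(sum of squared differences). (-2--6)^2=16, (-1-8)^2=81. Sum = 97.

sqrt(97)


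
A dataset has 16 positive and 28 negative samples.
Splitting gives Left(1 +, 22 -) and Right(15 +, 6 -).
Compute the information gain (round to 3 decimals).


H(parent) = 0.9457. H(left) = 0.2580, H(right) = 0.8631. Weighted = (23/44)*0.2580 + (21/44)*0.8631 = 0.5468. IG = 0.9457 - 0.5468 = 0.3989, which rounds to 0.399.

0.399


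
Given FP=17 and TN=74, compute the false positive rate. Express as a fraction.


FPR = FP / (FP + TN) = 17 / 91 = 17/91.

17/91


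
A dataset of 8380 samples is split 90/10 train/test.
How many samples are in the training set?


Test set = 8380 * 10% = 838. Training set = 8380 - 838 = 7542.

7542


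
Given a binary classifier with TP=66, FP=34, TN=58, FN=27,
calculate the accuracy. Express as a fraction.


Accuracy = (TP + TN) / (TP + TN + FP + FN) = (66 + 58) / 185 = 124/185.

124/185


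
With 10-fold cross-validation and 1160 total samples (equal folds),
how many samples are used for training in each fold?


Each validation fold has 1160/10 = 116 samples. Training set = 1160 - 116 = 1044.

1044


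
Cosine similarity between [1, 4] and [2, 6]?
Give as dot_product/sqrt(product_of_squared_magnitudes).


dot = 26. |a|^2 = 17, |b|^2 = 40. cos = 26/sqrt(680).

26/sqrt(680)


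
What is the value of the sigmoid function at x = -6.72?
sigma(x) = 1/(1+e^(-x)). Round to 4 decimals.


sigma(-6.72) = 1/(1+e^(6.72)) = 1/(1+828.817511) = 1/829.817511 = 0.0012.

0.0012


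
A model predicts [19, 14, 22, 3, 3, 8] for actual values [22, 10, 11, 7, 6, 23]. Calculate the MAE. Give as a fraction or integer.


MAE = (1/6) * (|22-19|=3 + |10-14|=4 + |11-22|=11 + |7-3|=4 + |6-3|=3 + |23-8|=15). Sum = 40. MAE = 20/3.

20/3


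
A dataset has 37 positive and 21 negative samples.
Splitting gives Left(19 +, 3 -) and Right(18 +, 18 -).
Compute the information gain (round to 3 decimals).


H(parent) = 0.9444. H(left) = 0.5746, H(right) = 1.0000. Weighted = (22/58)*0.5746 + (36/58)*1.0000 = 0.8386. IG = 0.9444 - 0.8386 = 0.1058, which rounds to 0.106.

0.106


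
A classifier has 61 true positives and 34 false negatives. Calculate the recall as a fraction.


Recall = TP / (TP + FN) = 61 / 95 = 61/95.

61/95


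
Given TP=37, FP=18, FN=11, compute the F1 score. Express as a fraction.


Precision = 37/55 = 37/55. Recall = 37/48 = 37/48. F1 = 2*P*R/(P+R) = 74/103.

74/103


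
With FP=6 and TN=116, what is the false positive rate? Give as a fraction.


FPR = FP / (FP + TN) = 6 / 122 = 3/61.

3/61


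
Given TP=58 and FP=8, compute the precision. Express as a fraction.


Precision = TP / (TP + FP) = 58 / 66 = 29/33.

29/33


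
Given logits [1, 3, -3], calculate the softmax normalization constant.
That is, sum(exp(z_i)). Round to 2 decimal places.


Denom = e^1=2.7183 + e^3=20.0855 + e^-3=0.0498. Sum = 22.8536, which rounds to 22.85.

22.85


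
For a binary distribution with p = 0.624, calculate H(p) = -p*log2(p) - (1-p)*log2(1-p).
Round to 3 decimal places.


H = -0.624*log2(0.624) - 0.376*log2(0.376) = 0.955.

0.955


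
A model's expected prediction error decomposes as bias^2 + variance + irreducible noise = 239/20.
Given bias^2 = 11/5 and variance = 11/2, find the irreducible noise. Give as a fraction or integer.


Total error = bias^2 + variance + irreducible noise. So irreducible noise = 239/20 - 11/5 - 11/2 = 17/4.

17/4


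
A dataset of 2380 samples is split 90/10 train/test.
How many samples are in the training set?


Test set = 2380 * 10% = 238. Training set = 2380 - 238 = 2142.

2142


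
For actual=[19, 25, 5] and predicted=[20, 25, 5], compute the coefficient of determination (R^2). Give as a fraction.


Mean(y) = 49/3. SS_res = 1. SS_tot = 632/3. R^2 = 1 - 1/(632/3) = 629/632.

629/632


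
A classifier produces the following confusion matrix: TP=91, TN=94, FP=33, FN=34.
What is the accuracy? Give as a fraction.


Accuracy = (TP + TN) / (TP + TN + FP + FN) = (91 + 94) / 252 = 185/252.

185/252


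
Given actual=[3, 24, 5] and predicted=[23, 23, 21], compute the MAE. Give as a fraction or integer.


MAE = (1/3) * (|3-23|=20 + |24-23|=1 + |5-21|=16). Sum = 37. MAE = 37/3.

37/3


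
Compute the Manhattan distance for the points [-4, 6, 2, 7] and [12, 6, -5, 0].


d = sum of absolute differences: |-4-12|=16 + |6-6|=0 + |2--5|=7 + |7-0|=7 = 30.

30


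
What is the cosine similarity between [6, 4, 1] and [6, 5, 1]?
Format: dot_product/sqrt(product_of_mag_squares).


dot = 57. |a|^2 = 53, |b|^2 = 62. cos = 57/sqrt(3286).

57/sqrt(3286)


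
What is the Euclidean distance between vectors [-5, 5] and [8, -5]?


d = sqrt(sum of squared differences). (-5-8)^2=169, (5--5)^2=100. Sum = 269.

sqrt(269)


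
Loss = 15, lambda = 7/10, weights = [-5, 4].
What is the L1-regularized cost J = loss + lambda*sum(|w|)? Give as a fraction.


L1 norm = sum(|w|) = 9. J = 15 + 7/10 * 9 = 213/10.

213/10


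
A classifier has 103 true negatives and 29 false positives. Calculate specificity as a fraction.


Specificity = TN / (TN + FP) = 103 / 132 = 103/132.

103/132


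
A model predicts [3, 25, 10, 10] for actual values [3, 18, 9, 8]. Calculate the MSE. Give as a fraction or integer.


MSE = (1/4) * ((3-3)^2=0 + (18-25)^2=49 + (9-10)^2=1 + (8-10)^2=4). Sum = 54. MSE = 27/2.

27/2


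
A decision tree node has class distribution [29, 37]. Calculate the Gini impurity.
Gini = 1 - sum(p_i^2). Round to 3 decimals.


Total = 66. Proportions: 29/66, 37/66. sum(p_i^2) = 0.5073. Gini = 1 - 0.5073 = 0.4927, which rounds to 0.493.

0.493


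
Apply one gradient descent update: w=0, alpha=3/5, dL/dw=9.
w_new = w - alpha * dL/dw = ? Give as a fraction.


w_new = 0 - 3/5 * 9 = 0 - 27/5 = -27/5.

-27/5


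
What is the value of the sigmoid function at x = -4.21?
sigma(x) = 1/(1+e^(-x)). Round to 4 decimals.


sigma(-4.21) = 1/(1+e^(4.21)) = 1/(1+67.356540) = 1/68.356540 = 0.0146.

0.0146


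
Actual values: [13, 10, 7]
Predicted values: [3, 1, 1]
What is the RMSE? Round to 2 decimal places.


MSE = 72.3333. RMSE = sqrt(72.3333) = 8.50.

8.50


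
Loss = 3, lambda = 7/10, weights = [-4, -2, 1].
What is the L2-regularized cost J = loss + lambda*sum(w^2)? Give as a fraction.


L2 sq norm = sum(w^2) = 21. J = 3 + 7/10 * 21 = 177/10.

177/10


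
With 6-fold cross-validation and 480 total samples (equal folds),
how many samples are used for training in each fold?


Each validation fold has 480/6 = 80 samples. Training set = 480 - 80 = 400.

400


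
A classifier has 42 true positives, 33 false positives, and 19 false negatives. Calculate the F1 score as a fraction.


Precision = 42/75 = 14/25. Recall = 42/61 = 42/61. F1 = 2*P*R/(P+R) = 21/34.

21/34


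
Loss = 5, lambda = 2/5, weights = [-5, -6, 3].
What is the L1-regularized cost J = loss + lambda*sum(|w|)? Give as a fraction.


L1 norm = sum(|w|) = 14. J = 5 + 2/5 * 14 = 53/5.

53/5


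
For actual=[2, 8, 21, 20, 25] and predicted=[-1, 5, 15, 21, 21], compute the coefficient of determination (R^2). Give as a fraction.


Mean(y) = 76/5. SS_res = 71. SS_tot = 1894/5. R^2 = 1 - 71/(1894/5) = 1539/1894.

1539/1894


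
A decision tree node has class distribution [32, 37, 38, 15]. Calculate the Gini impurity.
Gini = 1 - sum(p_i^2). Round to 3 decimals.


Total = 122. Proportions: 32/122, 37/122, 38/122, 15/122. sum(p_i^2) = 0.2729. Gini = 1 - 0.2729 = 0.7271, which rounds to 0.727.

0.727


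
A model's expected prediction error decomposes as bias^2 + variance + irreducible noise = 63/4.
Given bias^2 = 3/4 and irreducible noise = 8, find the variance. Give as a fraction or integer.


Total error = bias^2 + variance + irreducible noise. So variance = 63/4 - 3/4 - 8 = 7.

7


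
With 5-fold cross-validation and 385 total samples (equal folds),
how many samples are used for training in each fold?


Each validation fold has 385/5 = 77 samples. Training set = 385 - 77 = 308.

308


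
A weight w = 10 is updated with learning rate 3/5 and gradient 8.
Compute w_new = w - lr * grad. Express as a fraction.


w_new = 10 - 3/5 * 8 = 10 - 24/5 = 26/5.

26/5


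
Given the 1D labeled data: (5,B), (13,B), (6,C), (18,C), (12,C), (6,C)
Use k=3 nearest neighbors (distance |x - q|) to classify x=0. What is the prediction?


Distances: |5-0|=5, |13-0|=13, |6-0|=6, |18-0|=18, |12-0|=12, |6-0|=6. 3 nearest: (5,B), (6,C), (6,C). Counts: {'B': 1, 'C': 2}. Majority class: C.

C


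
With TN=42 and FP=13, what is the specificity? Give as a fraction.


Specificity = TN / (TN + FP) = 42 / 55 = 42/55.

42/55


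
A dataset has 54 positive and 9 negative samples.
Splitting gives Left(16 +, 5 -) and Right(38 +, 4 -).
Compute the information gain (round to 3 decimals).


H(parent) = 0.5917. H(left) = 0.7919, H(right) = 0.4537. Weighted = (21/63)*0.7919 + (42/63)*0.4537 = 0.5664. IG = 0.5917 - 0.5664 = 0.0253, which rounds to 0.025.

0.025


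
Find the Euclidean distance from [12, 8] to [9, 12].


d = sqrt(sum of squared differences). (12-9)^2=9, (8-12)^2=16. Sum = 25.

5


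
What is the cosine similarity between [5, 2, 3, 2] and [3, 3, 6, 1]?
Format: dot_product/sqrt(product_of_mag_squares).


dot = 41. |a|^2 = 42, |b|^2 = 55. cos = 41/sqrt(2310).

41/sqrt(2310)


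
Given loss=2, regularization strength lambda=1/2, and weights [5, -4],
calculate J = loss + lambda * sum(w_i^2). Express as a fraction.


L2 sq norm = sum(w^2) = 41. J = 2 + 1/2 * 41 = 45/2.

45/2


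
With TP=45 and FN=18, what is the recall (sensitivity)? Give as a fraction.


Recall = TP / (TP + FN) = 45 / 63 = 5/7.

5/7


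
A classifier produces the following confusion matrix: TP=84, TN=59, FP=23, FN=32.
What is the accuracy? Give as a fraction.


Accuracy = (TP + TN) / (TP + TN + FP + FN) = (84 + 59) / 198 = 13/18.

13/18


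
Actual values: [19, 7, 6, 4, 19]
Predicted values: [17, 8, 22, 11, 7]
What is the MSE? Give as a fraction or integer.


MSE = (1/5) * ((19-17)^2=4 + (7-8)^2=1 + (6-22)^2=256 + (4-11)^2=49 + (19-7)^2=144). Sum = 454. MSE = 454/5.

454/5


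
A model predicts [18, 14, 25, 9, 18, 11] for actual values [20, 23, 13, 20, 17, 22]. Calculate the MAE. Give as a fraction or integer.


MAE = (1/6) * (|20-18|=2 + |23-14|=9 + |13-25|=12 + |20-9|=11 + |17-18|=1 + |22-11|=11). Sum = 46. MAE = 23/3.

23/3


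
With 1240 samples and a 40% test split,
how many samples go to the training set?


Test set = 1240 * 40% = 496. Training set = 1240 - 496 = 744.

744


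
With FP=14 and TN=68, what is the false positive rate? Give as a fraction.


FPR = FP / (FP + TN) = 14 / 82 = 7/41.

7/41


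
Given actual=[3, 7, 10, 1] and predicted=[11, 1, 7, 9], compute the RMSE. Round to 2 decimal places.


MSE = 43.2500. RMSE = sqrt(43.2500) = 6.58.

6.58


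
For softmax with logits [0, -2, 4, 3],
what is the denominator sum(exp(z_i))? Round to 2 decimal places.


Denom = e^0=1.0000 + e^-2=0.1353 + e^4=54.5982 + e^3=20.0855. Sum = 75.8190, which rounds to 75.82.

75.82


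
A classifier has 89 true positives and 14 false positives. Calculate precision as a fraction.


Precision = TP / (TP + FP) = 89 / 103 = 89/103.

89/103


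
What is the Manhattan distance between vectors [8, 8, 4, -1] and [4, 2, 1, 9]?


d = sum of absolute differences: |8-4|=4 + |8-2|=6 + |4-1|=3 + |-1-9|=10 = 23.

23


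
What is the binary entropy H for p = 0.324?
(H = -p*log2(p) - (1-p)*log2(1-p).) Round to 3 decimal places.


H = -0.324*log2(0.324) - 0.676*log2(0.676) = 0.909.

0.909


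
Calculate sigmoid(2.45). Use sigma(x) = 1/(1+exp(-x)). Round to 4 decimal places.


sigma(2.45) = 1/(1+e^(-2.45)) = 1/(1+0.086294) = 1/1.086294 = 0.9206.

0.9206


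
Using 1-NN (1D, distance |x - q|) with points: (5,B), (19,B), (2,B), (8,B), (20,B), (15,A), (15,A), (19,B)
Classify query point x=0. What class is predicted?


Distances: |5-0|=5, |19-0|=19, |2-0|=2, |8-0|=8, |20-0|=20, |15-0|=15, |15-0|=15, |19-0|=19. 1 nearest: (2,B). Counts: {'B': 1}. Majority class: B.

B


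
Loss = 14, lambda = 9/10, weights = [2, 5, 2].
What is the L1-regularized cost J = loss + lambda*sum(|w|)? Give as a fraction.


L1 norm = sum(|w|) = 9. J = 14 + 9/10 * 9 = 221/10.

221/10


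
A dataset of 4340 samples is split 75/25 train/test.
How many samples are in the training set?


Test set = 4340 * 25% = 1085. Training set = 4340 - 1085 = 3255.

3255


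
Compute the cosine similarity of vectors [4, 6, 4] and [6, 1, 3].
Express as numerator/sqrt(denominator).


dot = 42. |a|^2 = 68, |b|^2 = 46. cos = 42/sqrt(3128).

42/sqrt(3128)


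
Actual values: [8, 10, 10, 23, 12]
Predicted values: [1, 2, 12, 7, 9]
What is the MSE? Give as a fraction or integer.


MSE = (1/5) * ((8-1)^2=49 + (10-2)^2=64 + (10-12)^2=4 + (23-7)^2=256 + (12-9)^2=9). Sum = 382. MSE = 382/5.

382/5


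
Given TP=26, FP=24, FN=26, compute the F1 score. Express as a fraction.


Precision = 26/50 = 13/25. Recall = 26/52 = 1/2. F1 = 2*P*R/(P+R) = 26/51.

26/51


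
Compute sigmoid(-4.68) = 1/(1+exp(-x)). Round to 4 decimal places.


sigma(-4.68) = 1/(1+e^(4.68)) = 1/(1+107.770073) = 1/108.770073 = 0.0092.

0.0092


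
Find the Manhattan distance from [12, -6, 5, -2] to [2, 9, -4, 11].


d = sum of absolute differences: |12-2|=10 + |-6-9|=15 + |5--4|=9 + |-2-11|=13 = 47.

47


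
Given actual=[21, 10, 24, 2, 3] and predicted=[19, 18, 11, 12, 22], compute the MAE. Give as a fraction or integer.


MAE = (1/5) * (|21-19|=2 + |10-18|=8 + |24-11|=13 + |2-12|=10 + |3-22|=19). Sum = 52. MAE = 52/5.

52/5


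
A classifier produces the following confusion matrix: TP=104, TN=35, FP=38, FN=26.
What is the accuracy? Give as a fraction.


Accuracy = (TP + TN) / (TP + TN + FP + FN) = (104 + 35) / 203 = 139/203.

139/203


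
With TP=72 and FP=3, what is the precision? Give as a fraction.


Precision = TP / (TP + FP) = 72 / 75 = 24/25.

24/25


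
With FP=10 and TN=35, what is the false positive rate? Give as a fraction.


FPR = FP / (FP + TN) = 10 / 45 = 2/9.

2/9


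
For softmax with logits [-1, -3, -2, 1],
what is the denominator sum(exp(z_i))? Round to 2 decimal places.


Denom = e^-1=0.3679 + e^-3=0.0498 + e^-2=0.1353 + e^1=2.7183. Sum = 3.2713, which rounds to 3.27.

3.27


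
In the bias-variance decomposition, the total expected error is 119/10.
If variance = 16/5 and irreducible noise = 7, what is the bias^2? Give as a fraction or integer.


Total error = bias^2 + variance + irreducible noise. So bias^2 = 119/10 - 16/5 - 7 = 17/10.

17/10


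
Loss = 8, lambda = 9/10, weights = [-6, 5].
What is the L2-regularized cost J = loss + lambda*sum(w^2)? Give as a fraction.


L2 sq norm = sum(w^2) = 61. J = 8 + 9/10 * 61 = 629/10.

629/10


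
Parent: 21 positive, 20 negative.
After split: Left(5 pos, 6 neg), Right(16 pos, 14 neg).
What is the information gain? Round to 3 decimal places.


H(parent) = 0.9996. H(left) = 0.9940, H(right) = 0.9968. Weighted = (11/41)*0.9940 + (30/41)*0.9968 = 0.9960. IG = 0.9996 - 0.9960 = 0.0036, which rounds to 0.004.

0.004


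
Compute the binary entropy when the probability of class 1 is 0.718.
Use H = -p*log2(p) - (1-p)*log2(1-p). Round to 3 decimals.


H = -0.718*log2(0.718) - 0.282*log2(0.282) = 0.858.

0.858


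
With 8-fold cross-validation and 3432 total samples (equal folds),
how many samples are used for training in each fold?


Each validation fold has 3432/8 = 429 samples. Training set = 3432 - 429 = 3003.

3003


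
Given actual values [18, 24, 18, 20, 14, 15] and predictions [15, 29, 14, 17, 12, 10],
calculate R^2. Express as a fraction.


Mean(y) = 109/6. SS_res = 88. SS_tot = 389/6. R^2 = 1 - 88/(389/6) = -139/389.

-139/389


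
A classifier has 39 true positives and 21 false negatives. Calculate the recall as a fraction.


Recall = TP / (TP + FN) = 39 / 60 = 13/20.

13/20


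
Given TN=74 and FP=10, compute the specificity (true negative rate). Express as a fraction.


Specificity = TN / (TN + FP) = 74 / 84 = 37/42.

37/42


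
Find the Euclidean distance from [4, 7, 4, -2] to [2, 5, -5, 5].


d = sqrt(sum of squared differences). (4-2)^2=4, (7-5)^2=4, (4--5)^2=81, (-2-5)^2=49. Sum = 138.

sqrt(138)


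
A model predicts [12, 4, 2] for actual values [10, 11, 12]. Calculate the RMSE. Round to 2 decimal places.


MSE = 51.0000. RMSE = sqrt(51.0000) = 7.14.

7.14


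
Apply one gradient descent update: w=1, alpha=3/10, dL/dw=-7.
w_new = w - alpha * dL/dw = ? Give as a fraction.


w_new = 1 - 3/10 * -7 = 1 - -21/10 = 31/10.

31/10


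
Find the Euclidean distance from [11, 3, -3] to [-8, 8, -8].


d = sqrt(sum of squared differences). (11--8)^2=361, (3-8)^2=25, (-3--8)^2=25. Sum = 411.

sqrt(411)


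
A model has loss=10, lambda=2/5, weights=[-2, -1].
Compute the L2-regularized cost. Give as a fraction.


L2 sq norm = sum(w^2) = 5. J = 10 + 2/5 * 5 = 12.

12


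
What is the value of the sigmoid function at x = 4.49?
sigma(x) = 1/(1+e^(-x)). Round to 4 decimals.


sigma(4.49) = 1/(1+e^(-4.49)) = 1/(1+0.011221) = 1/1.011221 = 0.9889.

0.9889


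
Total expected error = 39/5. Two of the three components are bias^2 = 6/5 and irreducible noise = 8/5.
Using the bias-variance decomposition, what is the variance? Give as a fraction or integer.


Total error = bias^2 + variance + irreducible noise. So variance = 39/5 - 6/5 - 8/5 = 5.

5
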